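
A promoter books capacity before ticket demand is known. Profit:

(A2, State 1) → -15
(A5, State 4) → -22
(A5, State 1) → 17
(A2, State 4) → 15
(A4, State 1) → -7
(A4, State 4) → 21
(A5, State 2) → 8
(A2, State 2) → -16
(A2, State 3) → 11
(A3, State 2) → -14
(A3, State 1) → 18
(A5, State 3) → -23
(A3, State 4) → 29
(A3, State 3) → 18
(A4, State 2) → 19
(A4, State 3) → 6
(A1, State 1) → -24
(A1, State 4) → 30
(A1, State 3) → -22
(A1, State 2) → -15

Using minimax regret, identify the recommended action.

Column bests: State 1=18, State 2=19, State 3=18, State 4=30.
A1 regrets: 42, 34, 40, 0 → max 42
A2 regrets: 33, 35, 7, 15 → max 35
A3 regrets: 0, 33, 0, 1 → max 33
A4 regrets: 25, 0, 12, 9 → max 25
A5 regrets: 1, 11, 41, 52 → max 52
Smallest max regret = 25 → A4.

A4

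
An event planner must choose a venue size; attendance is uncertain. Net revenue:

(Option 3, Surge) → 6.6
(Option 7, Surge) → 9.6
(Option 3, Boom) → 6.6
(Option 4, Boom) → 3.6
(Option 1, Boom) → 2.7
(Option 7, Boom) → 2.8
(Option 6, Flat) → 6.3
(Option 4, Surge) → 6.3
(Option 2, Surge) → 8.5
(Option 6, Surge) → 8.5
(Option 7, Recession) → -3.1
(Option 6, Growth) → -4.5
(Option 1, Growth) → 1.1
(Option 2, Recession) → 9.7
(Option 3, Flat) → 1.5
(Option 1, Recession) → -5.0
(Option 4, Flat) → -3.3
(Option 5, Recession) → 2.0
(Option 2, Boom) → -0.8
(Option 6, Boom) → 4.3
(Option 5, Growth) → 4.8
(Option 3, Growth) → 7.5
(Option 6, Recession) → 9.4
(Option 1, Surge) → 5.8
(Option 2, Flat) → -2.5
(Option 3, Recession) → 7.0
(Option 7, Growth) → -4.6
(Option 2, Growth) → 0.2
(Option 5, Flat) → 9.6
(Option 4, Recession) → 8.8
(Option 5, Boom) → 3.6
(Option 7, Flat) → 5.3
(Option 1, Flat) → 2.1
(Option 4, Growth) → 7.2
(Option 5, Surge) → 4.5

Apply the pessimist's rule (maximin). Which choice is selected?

Row minima: Option 1=-5.0, Option 2=-2.5, Option 3=1.5, Option 4=-3.3, Option 5=2.0, Option 6=-4.5, Option 7=-4.6
Best worst-case = 2.0 → Option 5.

Option 5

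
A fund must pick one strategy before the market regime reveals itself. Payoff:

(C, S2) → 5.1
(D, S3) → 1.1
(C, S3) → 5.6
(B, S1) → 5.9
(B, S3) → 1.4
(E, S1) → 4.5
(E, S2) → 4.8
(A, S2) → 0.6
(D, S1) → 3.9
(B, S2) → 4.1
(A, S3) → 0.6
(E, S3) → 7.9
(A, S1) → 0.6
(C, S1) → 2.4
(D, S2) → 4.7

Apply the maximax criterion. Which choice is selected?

Row maxima: A=0.6, B=5.9, C=5.6, D=4.7, E=7.9
Best best-case = 7.9 → E.

E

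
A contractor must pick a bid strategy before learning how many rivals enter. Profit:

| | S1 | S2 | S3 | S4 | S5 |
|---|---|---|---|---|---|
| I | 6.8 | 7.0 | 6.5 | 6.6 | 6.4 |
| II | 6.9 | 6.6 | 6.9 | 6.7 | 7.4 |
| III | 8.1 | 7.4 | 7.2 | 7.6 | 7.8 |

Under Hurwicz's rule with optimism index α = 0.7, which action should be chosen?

I: 0.7·7.0 + 0.3·6.4 = 6.82
II: 0.7·7.4 + 0.3·6.6 = 7.16
III: 0.7·8.1 + 0.3·7.2 = 7.83
Highest Hurwicz score = 7.83 → III.

III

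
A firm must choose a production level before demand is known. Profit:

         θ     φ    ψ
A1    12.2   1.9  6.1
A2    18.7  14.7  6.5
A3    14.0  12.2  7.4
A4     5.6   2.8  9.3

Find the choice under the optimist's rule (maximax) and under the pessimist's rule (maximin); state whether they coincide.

Row maxima: A1=12.2, A2=18.7, A3=14.0, A4=9.3
Best best-case = 18.7 → A2.
Row minima: A1=1.9, A2=6.5, A3=7.4, A4=2.8
Best worst-case = 7.4 → A3.

maximax → A2; maximin → A3 (disagree)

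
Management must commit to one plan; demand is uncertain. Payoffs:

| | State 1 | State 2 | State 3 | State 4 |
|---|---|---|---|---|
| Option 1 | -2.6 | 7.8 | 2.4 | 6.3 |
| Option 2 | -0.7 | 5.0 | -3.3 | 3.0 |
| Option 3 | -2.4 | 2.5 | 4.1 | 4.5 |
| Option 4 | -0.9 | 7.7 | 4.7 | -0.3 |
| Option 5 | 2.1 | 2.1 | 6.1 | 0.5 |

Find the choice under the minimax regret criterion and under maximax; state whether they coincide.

Column bests: State 1=2.1, State 2=7.8, State 3=6.1, State 4=6.3.
Option 1 regrets: 4.7, 0.0, 3.7, 0.0 → max 4.7
Option 2 regrets: 2.8, 2.8, 9.4, 3.3 → max 9.4
Option 3 regrets: 4.5, 5.3, 2.0, 1.8 → max 5.3
Option 4 regrets: 3.0, 0.1, 1.4, 6.6 → max 6.6
Option 5 regrets: 0.0, 5.7, 0.0, 5.8 → max 5.8
Smallest max regret = 4.7 → Option 1.
Row maxima: Option 1=7.8, Option 2=5.0, Option 3=4.5, Option 4=7.7, Option 5=6.1
Best best-case = 7.8 → Option 1.

minimax regret → Option 1; maximax → Option 1 (agree)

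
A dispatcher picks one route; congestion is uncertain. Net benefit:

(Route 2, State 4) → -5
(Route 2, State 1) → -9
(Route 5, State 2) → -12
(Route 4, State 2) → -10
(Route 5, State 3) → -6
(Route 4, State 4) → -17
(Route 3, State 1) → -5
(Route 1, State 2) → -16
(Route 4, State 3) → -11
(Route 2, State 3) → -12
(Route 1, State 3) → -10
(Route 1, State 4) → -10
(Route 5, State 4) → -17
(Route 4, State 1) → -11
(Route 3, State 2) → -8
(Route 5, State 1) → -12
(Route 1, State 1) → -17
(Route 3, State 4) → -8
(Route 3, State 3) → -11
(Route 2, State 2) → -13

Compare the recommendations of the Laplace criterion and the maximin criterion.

laplace → Route 3; maximin → Route 3 (agree)

Row averages: Route 1=-13.25, Route 2=-9.75, Route 3=-8, Route 4=-12.25, Route 5=-11.75
Highest average = -8 → Route 3.
Row minima: Route 1=-17, Route 2=-13, Route 3=-11, Route 4=-17, Route 5=-17
Best worst-case = -11 → Route 3.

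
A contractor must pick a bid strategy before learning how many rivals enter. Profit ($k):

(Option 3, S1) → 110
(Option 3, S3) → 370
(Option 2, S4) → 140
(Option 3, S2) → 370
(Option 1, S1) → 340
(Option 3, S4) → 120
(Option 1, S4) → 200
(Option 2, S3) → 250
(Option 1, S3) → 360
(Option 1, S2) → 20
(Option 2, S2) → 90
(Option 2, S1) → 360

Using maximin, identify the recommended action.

Row minima: Option 1=20, Option 2=90, Option 3=110
Best worst-case = 110 → Option 3.

Option 3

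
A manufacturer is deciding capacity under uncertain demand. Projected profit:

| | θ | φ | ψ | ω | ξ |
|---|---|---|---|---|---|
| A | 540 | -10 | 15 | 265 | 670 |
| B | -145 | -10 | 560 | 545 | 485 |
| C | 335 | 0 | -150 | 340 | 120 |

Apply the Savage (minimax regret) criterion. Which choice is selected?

Column bests: θ=540, φ=0, ψ=560, ω=545, ξ=670.
A regrets: 0, 10, 545, 280, 0 → max 545
B regrets: 685, 10, 0, 0, 185 → max 685
C regrets: 205, 0, 710, 205, 550 → max 710
Smallest max regret = 545 → A.

A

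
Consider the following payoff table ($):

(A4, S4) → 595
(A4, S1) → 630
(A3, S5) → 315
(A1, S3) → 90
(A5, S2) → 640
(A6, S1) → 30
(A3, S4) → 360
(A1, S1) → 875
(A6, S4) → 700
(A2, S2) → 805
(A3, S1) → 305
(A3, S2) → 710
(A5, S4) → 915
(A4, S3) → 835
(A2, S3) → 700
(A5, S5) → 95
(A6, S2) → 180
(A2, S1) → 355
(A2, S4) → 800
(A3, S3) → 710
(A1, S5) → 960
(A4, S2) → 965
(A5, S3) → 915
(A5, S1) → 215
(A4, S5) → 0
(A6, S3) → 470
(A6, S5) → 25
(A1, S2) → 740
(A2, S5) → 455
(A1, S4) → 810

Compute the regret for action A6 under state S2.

785

Best payoff under S2 is 965.
Regret = 965 − 180 = 785.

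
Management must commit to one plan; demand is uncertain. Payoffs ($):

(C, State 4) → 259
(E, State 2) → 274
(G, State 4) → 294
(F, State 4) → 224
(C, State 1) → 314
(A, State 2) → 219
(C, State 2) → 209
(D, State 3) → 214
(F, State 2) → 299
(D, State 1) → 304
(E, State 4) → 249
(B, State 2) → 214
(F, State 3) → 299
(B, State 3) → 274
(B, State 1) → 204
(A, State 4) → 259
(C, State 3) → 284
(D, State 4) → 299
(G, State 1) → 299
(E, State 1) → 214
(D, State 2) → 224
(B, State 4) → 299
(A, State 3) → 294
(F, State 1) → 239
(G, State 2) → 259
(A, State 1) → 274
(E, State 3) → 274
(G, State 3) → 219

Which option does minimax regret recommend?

F

Column bests: State 1=314, State 2=299, State 3=299, State 4=299.
A regrets: 40, 80, 5, 40 → max 80
B regrets: 110, 85, 25, 0 → max 110
C regrets: 0, 90, 15, 40 → max 90
D regrets: 10, 75, 85, 0 → max 85
E regrets: 100, 25, 25, 50 → max 100
F regrets: 75, 0, 0, 75 → max 75
G regrets: 15, 40, 80, 5 → max 80
Smallest max regret = 75 → F.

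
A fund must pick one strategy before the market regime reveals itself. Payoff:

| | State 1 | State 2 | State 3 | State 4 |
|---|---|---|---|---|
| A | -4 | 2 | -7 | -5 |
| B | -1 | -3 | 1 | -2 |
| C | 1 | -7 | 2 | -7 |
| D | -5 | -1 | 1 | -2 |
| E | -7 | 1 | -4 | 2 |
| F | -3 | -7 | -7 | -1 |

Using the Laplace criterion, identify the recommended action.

Row averages: A=-3.5, B=-1.25, C=-2.75, D=-1.75, E=-2, F=-4.5
Highest average = -1.25 → B.

B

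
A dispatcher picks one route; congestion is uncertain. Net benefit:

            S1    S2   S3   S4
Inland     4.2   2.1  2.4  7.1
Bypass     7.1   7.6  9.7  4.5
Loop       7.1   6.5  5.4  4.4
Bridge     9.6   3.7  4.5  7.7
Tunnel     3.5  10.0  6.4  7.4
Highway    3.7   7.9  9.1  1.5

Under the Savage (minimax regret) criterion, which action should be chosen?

Bypass

Column bests: S1=9.6, S2=10.0, S3=9.7, S4=7.7.
Inland regrets: 5.4, 7.9, 7.3, 0.6 → max 7.9
Bypass regrets: 2.5, 2.4, 0.0, 3.2 → max 3.2
Loop regrets: 2.5, 3.5, 4.3, 3.3 → max 4.3
Bridge regrets: 0.0, 6.3, 5.2, 0.0 → max 6.3
Tunnel regrets: 6.1, 0.0, 3.3, 0.3 → max 6.1
Highway regrets: 5.9, 2.1, 0.6, 6.2 → max 6.2
Smallest max regret = 3.2 → Bypass.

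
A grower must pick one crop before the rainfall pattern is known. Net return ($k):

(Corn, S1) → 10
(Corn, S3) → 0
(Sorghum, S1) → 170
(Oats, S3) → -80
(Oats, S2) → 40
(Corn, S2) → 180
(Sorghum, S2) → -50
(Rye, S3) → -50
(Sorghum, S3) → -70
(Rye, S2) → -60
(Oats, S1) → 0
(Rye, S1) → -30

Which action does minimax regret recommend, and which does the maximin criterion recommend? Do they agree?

minimax regret → Corn; maximin → Corn (agree)

Column bests: S1=170, S2=180, S3=0.
Corn regrets: 160, 0, 0 → max 160
Oats regrets: 170, 140, 80 → max 170
Rye regrets: 200, 240, 50 → max 240
Sorghum regrets: 0, 230, 70 → max 230
Smallest max regret = 160 → Corn.
Row minima: Corn=0, Oats=-80, Rye=-60, Sorghum=-70
Best worst-case = 0 → Corn.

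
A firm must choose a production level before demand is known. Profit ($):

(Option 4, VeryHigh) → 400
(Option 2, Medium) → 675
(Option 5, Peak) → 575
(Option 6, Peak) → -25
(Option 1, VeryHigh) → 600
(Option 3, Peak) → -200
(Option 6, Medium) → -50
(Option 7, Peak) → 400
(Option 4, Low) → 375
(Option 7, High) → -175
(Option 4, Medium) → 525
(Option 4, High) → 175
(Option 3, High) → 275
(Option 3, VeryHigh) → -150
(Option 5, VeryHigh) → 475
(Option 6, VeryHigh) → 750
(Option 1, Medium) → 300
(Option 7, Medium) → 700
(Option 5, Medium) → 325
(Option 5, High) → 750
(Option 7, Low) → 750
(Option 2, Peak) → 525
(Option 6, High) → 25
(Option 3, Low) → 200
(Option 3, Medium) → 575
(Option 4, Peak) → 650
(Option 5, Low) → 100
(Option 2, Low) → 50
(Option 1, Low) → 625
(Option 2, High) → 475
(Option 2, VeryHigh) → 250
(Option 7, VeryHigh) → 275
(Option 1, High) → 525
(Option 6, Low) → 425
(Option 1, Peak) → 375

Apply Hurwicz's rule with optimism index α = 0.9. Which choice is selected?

Option 5

Option 1: 0.9·625 + 0.1·300 = 592.5
Option 2: 0.9·675 + 0.1·50 = 612.5
Option 3: 0.9·575 + 0.1·(-200) = 497.5
Option 4: 0.9·650 + 0.1·175 = 602.5
Option 5: 0.9·750 + 0.1·100 = 685
Option 6: 0.9·750 + 0.1·(-50) = 670
Option 7: 0.9·750 + 0.1·(-175) = 657.5
Highest Hurwicz score = 685 → Option 5.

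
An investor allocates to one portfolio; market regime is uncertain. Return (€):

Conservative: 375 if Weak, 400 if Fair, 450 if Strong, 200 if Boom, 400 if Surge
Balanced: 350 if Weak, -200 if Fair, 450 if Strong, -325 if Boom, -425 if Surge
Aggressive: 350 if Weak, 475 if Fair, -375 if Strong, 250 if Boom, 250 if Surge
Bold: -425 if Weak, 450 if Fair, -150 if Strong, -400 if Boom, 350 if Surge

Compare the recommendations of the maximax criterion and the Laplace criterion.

maximax → Aggressive; laplace → Conservative (disagree)

Row maxima: Conservative=450, Balanced=450, Aggressive=475, Bold=450
Best best-case = 475 → Aggressive.
Row averages: Conservative=365, Balanced=-30, Aggressive=190, Bold=-35
Highest average = 365 → Conservative.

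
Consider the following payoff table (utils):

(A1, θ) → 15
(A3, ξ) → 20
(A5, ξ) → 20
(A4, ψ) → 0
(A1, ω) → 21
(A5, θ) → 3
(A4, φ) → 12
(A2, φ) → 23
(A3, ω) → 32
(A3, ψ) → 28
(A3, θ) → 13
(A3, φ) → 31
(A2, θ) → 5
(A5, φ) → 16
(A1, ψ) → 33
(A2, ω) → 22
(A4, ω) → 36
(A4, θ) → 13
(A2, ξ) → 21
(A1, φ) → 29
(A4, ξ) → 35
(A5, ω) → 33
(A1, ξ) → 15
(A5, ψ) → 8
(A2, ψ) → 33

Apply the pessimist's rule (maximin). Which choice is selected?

A1

Row minima: A1=15, A2=5, A3=13, A4=0, A5=3
Best worst-case = 15 → A1.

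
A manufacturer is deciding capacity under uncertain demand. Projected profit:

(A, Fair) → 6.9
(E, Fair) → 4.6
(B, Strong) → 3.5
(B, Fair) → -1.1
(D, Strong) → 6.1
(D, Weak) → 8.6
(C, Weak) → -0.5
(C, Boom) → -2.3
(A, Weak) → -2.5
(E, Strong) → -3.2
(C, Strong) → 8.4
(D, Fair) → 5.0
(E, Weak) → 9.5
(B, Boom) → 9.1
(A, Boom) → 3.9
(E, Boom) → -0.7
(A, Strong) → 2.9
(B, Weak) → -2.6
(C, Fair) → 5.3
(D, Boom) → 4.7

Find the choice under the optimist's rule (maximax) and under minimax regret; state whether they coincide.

Row maxima: A=6.9, B=9.1, C=8.4, D=8.6, E=9.5
Best best-case = 9.5 → E.
Column bests: Weak=9.5, Fair=6.9, Strong=8.4, Boom=9.1.
A regrets: 12.0, 0.0, 5.5, 5.2 → max 12.0
B regrets: 12.1, 8.0, 4.9, 0.0 → max 12.1
C regrets: 10.0, 1.6, 0.0, 11.4 → max 11.4
D regrets: 0.9, 1.9, 2.3, 4.4 → max 4.4
E regrets: 0.0, 2.3, 11.6, 9.8 → max 11.6
Smallest max regret = 4.4 → D.

maximax → E; minimax regret → D (disagree)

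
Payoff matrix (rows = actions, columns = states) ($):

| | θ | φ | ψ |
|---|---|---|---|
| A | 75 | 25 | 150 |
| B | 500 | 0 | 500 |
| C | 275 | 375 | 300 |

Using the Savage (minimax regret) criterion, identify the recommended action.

Column bests: θ=500, φ=375, ψ=500.
A regrets: 425, 350, 350 → max 425
B regrets: 0, 375, 0 → max 375
C regrets: 225, 0, 200 → max 225
Smallest max regret = 225 → C.

C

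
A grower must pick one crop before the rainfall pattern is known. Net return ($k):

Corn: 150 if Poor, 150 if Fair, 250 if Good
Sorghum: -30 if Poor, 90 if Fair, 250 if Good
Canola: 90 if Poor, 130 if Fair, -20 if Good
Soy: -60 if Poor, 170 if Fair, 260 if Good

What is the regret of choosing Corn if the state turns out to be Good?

10

Best payoff under Good is 260.
Regret = 260 − 250 = 10.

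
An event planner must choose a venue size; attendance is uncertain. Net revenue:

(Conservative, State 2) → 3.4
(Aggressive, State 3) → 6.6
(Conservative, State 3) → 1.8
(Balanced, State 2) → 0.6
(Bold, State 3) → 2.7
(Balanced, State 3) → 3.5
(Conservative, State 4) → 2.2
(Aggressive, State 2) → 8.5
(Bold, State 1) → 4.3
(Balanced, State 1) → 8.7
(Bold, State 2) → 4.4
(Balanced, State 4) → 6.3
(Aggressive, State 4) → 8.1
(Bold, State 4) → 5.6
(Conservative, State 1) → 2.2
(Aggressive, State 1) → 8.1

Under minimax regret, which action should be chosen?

Aggressive

Column bests: State 1=8.7, State 2=8.5, State 3=6.6, State 4=8.1.
Conservative regrets: 6.5, 5.1, 4.8, 5.9 → max 6.5
Balanced regrets: 0.0, 7.9, 3.1, 1.8 → max 7.9
Aggressive regrets: 0.6, 0.0, 0.0, 0.0 → max 0.6
Bold regrets: 4.4, 4.1, 3.9, 2.5 → max 4.4
Smallest max regret = 0.6 → Aggressive.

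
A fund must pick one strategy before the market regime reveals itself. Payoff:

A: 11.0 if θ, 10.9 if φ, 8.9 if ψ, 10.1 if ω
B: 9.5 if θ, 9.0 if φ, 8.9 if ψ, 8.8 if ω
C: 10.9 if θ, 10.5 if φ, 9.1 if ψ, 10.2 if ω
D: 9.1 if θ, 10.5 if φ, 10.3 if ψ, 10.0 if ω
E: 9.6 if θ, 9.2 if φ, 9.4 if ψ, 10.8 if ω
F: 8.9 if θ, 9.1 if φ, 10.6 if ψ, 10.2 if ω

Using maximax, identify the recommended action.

Row maxima: A=11.0, B=9.5, C=10.9, D=10.5, E=10.8, F=10.6
Best best-case = 11.0 → A.

A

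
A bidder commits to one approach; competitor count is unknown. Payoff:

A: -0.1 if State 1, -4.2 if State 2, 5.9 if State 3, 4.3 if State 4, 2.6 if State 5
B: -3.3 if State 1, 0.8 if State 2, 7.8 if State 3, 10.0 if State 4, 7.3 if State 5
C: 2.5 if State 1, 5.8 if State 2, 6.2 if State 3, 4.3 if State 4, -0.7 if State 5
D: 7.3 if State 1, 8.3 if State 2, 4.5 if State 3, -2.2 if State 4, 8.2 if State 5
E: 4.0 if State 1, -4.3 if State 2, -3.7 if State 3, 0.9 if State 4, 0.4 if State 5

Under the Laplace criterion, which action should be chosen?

Row averages: A=1.7, B=4.52, C=3.62, D=5.22, E=-0.54
Highest average = 5.22 → D.

D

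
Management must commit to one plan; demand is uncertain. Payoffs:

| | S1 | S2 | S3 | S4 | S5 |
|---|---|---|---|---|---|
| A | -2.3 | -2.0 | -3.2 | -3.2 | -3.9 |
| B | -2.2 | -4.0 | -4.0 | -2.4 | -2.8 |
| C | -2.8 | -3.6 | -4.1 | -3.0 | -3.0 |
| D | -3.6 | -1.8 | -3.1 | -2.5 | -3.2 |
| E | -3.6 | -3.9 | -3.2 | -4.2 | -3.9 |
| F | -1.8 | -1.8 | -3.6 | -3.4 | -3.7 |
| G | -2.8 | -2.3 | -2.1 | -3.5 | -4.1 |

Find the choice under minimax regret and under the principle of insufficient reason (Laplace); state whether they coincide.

minimax regret → A; laplace → D (disagree)

Column bests: S1=-1.8, S2=-1.8, S3=-2.1, S4=-2.4, S5=-2.8.
A regrets: 0.5, 0.2, 1.1, 0.8, 1.1 → max 1.1
B regrets: 0.4, 2.2, 1.9, 0.0, 0.0 → max 2.2
C regrets: 1.0, 1.8, 2.0, 0.6, 0.2 → max 2.0
D regrets: 1.8, 0.0, 1.0, 0.1, 0.4 → max 1.8
E regrets: 1.8, 2.1, 1.1, 1.8, 1.1 → max 2.1
F regrets: 0.0, 0.0, 1.5, 1.0, 0.9 → max 1.5
G regrets: 1.0, 0.5, 0.0, 1.1, 1.3 → max 1.3
Smallest max regret = 1.1 → A.
Row averages: A=-2.92, B=-3.08, C=-3.3, D=-2.84, E=-3.76, F=-2.86, G=-2.96
Highest average = -2.84 → D.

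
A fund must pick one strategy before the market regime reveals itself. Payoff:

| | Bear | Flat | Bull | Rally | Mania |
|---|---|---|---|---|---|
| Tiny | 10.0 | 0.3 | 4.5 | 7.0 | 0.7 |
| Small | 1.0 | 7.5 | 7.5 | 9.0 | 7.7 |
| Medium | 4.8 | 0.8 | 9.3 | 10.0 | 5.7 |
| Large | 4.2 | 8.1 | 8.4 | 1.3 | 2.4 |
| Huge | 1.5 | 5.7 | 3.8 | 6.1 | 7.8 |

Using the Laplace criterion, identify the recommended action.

Row averages: Tiny=4.5, Small=6.54, Medium=6.12, Large=4.88, Huge=4.98
Highest average = 6.54 → Small.

Small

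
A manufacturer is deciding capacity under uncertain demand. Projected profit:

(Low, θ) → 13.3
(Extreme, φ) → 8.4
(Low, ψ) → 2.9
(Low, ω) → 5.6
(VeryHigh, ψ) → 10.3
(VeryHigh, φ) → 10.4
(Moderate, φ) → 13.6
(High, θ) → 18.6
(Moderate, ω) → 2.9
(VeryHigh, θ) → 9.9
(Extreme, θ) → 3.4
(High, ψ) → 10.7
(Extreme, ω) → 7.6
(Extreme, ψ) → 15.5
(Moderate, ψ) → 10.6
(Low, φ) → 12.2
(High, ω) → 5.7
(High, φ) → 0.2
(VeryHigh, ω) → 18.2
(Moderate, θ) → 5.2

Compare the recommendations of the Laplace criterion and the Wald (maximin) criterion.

laplace → VeryHigh; maximin → VeryHigh (agree)

Row averages: Low=8.5, Moderate=8.075, High=8.8, VeryHigh=12.2, Extreme=8.725
Highest average = 12.2 → VeryHigh.
Row minima: Low=2.9, Moderate=2.9, High=0.2, VeryHigh=9.9, Extreme=3.4
Best worst-case = 9.9 → VeryHigh.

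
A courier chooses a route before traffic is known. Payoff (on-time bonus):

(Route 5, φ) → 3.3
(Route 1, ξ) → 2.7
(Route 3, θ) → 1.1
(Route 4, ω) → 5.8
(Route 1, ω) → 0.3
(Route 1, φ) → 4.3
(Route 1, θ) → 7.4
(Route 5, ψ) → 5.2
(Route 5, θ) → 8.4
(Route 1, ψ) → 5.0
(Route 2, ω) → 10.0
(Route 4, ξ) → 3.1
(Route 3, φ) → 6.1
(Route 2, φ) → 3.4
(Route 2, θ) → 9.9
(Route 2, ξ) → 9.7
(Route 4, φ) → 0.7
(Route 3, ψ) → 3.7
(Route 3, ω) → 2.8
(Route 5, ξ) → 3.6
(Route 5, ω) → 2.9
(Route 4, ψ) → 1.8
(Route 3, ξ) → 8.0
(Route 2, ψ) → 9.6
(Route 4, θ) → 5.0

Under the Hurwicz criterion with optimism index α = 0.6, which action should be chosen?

Route 1: 0.6·7.4 + 0.4·0.3 = 4.56
Route 2: 0.6·10.0 + 0.4·3.4 = 7.36
Route 3: 0.6·8.0 + 0.4·1.1 = 5.24
Route 4: 0.6·5.8 + 0.4·0.7 = 3.76
Route 5: 0.6·8.4 + 0.4·2.9 = 6.2
Highest Hurwicz score = 7.36 → Route 2.

Route 2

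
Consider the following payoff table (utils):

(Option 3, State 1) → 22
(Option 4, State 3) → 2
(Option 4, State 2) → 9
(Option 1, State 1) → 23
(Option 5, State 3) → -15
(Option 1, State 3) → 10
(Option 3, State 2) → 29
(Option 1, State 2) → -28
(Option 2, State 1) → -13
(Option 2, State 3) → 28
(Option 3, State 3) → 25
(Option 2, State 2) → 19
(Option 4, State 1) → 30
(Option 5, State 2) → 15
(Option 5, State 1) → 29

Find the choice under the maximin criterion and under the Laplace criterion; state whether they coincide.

Row minima: Option 1=-28, Option 2=-13, Option 3=22, Option 4=2, Option 5=-15
Best worst-case = 22 → Option 3.
Row averages: Option 1=5/3, Option 2=34/3, Option 3=76/3, Option 4=41/3, Option 5=29/3
Highest average = 76/3 → Option 3.

maximin → Option 3; laplace → Option 3 (agree)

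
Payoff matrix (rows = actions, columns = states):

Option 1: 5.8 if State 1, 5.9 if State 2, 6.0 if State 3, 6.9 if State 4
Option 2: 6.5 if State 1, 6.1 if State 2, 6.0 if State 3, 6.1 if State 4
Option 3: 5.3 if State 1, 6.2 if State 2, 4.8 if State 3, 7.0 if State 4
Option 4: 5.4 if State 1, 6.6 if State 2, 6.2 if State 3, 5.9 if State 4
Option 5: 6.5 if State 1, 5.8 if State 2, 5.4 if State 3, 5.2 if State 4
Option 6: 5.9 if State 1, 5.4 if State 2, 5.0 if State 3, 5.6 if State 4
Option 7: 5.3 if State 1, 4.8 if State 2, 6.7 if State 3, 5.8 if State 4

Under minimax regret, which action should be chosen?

Column bests: State 1=6.5, State 2=6.6, State 3=6.7, State 4=7.0.
Option 1 regrets: 0.7, 0.7, 0.7, 0.1 → max 0.7
Option 2 regrets: 0.0, 0.5, 0.7, 0.9 → max 0.9
Option 3 regrets: 1.2, 0.4, 1.9, 0.0 → max 1.9
Option 4 regrets: 1.1, 0.0, 0.5, 1.1 → max 1.1
Option 5 regrets: 0.0, 0.8, 1.3, 1.8 → max 1.8
Option 6 regrets: 0.6, 1.2, 1.7, 1.4 → max 1.7
Option 7 regrets: 1.2, 1.8, 0.0, 1.2 → max 1.8
Smallest max regret = 0.7 → Option 1.

Option 1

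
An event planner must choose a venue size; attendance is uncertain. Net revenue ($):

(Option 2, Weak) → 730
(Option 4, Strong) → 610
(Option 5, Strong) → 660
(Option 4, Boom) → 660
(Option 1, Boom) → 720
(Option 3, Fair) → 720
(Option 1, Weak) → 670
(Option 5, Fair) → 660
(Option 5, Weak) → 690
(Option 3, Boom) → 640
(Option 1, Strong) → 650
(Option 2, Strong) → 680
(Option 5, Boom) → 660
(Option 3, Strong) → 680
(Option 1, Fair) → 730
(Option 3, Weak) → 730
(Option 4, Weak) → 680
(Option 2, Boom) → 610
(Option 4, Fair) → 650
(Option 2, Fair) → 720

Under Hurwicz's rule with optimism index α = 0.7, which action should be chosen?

Option 1: 0.7·730 + 0.3·650 = 706
Option 2: 0.7·730 + 0.3·610 = 694
Option 3: 0.7·730 + 0.3·640 = 703
Option 4: 0.7·680 + 0.3·610 = 659
Option 5: 0.7·690 + 0.3·660 = 681
Highest Hurwicz score = 706 → Option 1.

Option 1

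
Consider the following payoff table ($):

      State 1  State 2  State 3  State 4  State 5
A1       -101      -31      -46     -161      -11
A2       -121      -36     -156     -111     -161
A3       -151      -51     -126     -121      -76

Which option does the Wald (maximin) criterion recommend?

Row minima: A1=-161, A2=-161, A3=-151
Best worst-case = -151 → A3.

A3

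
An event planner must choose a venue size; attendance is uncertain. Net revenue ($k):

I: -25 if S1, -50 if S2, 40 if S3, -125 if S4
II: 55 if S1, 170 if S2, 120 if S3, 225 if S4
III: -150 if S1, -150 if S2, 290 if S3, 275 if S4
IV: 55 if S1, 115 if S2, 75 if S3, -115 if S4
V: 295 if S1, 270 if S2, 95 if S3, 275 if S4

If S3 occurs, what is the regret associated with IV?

215

Best payoff under S3 is 290.
Regret = 290 − 75 = 215.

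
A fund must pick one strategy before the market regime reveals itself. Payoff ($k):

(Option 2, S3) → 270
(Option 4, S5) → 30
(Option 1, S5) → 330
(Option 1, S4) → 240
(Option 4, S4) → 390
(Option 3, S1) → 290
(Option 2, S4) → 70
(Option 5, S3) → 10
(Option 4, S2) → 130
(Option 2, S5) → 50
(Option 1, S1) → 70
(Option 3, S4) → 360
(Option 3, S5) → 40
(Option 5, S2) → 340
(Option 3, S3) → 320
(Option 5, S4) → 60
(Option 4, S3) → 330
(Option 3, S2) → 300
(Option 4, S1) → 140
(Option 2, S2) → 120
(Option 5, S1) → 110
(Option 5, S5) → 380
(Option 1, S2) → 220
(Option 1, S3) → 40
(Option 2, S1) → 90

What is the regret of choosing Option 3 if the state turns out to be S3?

10

Best payoff under S3 is 330.
Regret = 330 − 320 = 10.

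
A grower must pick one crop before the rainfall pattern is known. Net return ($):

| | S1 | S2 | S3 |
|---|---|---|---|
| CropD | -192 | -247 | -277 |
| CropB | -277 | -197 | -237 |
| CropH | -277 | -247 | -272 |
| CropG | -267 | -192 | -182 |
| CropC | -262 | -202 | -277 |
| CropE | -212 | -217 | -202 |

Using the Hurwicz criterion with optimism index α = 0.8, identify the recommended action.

CropD: 0.8·(-192) + 0.2·(-277) = -209
CropB: 0.8·(-197) + 0.2·(-277) = -213
CropH: 0.8·(-247) + 0.2·(-277) = -253
CropG: 0.8·(-182) + 0.2·(-267) = -199
CropC: 0.8·(-202) + 0.2·(-277) = -217
CropE: 0.8·(-202) + 0.2·(-217) = -205
Highest Hurwicz score = -199 → CropG.

CropG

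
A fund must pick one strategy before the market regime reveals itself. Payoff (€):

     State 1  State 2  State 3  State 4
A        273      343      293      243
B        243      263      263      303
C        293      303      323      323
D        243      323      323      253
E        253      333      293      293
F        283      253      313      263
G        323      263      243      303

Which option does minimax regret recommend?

C

Column bests: State 1=323, State 2=343, State 3=323, State 4=323.
A regrets: 50, 0, 30, 80 → max 80
B regrets: 80, 80, 60, 20 → max 80
C regrets: 30, 40, 0, 0 → max 40
D regrets: 80, 20, 0, 70 → max 80
E regrets: 70, 10, 30, 30 → max 70
F regrets: 40, 90, 10, 60 → max 90
G regrets: 0, 80, 80, 20 → max 80
Smallest max regret = 40 → C.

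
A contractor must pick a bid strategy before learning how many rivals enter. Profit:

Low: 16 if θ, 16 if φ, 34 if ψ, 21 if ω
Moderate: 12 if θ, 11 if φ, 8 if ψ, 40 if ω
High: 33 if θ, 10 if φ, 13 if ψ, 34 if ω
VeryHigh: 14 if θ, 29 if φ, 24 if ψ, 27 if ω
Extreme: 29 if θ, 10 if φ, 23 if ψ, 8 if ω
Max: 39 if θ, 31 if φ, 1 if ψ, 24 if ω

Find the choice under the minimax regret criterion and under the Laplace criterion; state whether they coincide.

Column bests: θ=39, φ=31, ψ=34, ω=40.
Low regrets: 23, 15, 0, 19 → max 23
Moderate regrets: 27, 20, 26, 0 → max 27
High regrets: 6, 21, 21, 6 → max 21
VeryHigh regrets: 25, 2, 10, 13 → max 25
Extreme regrets: 10, 21, 11, 32 → max 32
Max regrets: 0, 0, 33, 16 → max 33
Smallest max regret = 21 → High.
Row averages: Low=21.75, Moderate=17.75, High=22.5, VeryHigh=23.5, Extreme=17.5, Max=23.75
Highest average = 23.75 → Max.

minimax regret → High; laplace → Max (disagree)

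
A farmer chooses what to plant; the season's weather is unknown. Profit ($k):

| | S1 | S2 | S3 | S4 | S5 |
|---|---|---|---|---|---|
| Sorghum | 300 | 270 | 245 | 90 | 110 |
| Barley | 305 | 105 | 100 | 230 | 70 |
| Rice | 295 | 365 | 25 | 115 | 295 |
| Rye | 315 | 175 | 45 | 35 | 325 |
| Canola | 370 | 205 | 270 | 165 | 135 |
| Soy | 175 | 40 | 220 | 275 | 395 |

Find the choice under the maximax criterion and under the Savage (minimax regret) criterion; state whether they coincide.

Row maxima: Sorghum=300, Barley=305, Rice=365, Rye=325, Canola=370, Soy=395
Best best-case = 395 → Soy.
Column bests: S1=370, S2=365, S3=270, S4=275, S5=395.
Sorghum regrets: 70, 95, 25, 185, 285 → max 285
Barley regrets: 65, 260, 170, 45, 325 → max 325
Rice regrets: 75, 0, 245, 160, 100 → max 245
Rye regrets: 55, 190, 225, 240, 70 → max 240
Canola regrets: 0, 160, 0, 110, 260 → max 260
Soy regrets: 195, 325, 50, 0, 0 → max 325
Smallest max regret = 240 → Rye.

maximax → Soy; minimax regret → Rye (disagree)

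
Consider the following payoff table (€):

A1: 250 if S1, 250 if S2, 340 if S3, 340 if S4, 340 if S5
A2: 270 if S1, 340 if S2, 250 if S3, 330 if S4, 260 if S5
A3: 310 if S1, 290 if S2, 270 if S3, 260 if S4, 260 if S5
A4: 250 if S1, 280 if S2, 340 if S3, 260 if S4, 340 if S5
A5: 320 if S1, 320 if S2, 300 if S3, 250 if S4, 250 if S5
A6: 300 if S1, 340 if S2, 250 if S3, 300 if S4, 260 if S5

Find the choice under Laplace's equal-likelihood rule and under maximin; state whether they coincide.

laplace → A1; maximin → A3 (disagree)

Row averages: A1=304, A2=290, A3=278, A4=294, A5=288, A6=290
Highest average = 304 → A1.
Row minima: A1=250, A2=250, A3=260, A4=250, A5=250, A6=250
Best worst-case = 260 → A3.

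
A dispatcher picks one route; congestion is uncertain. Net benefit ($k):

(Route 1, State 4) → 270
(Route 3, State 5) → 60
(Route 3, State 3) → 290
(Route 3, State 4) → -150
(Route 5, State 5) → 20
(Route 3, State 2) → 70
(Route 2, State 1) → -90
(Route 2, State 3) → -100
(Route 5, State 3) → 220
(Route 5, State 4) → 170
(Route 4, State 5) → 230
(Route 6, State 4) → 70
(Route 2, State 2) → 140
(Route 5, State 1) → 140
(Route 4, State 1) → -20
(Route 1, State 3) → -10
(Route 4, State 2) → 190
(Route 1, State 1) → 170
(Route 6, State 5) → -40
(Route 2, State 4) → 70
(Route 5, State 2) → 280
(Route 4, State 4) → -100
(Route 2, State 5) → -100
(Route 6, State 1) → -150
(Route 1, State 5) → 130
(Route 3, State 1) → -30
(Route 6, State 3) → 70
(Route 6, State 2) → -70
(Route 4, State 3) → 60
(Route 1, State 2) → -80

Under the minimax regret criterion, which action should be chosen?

Column bests: State 1=170, State 2=280, State 3=290, State 4=270, State 5=230.
Route 1 regrets: 0, 360, 300, 0, 100 → max 360
Route 2 regrets: 260, 140, 390, 200, 330 → max 390
Route 3 regrets: 200, 210, 0, 420, 170 → max 420
Route 4 regrets: 190, 90, 230, 370, 0 → max 370
Route 5 regrets: 30, 0, 70, 100, 210 → max 210
Route 6 regrets: 320, 350, 220, 200, 270 → max 350
Smallest max regret = 210 → Route 5.

Route 5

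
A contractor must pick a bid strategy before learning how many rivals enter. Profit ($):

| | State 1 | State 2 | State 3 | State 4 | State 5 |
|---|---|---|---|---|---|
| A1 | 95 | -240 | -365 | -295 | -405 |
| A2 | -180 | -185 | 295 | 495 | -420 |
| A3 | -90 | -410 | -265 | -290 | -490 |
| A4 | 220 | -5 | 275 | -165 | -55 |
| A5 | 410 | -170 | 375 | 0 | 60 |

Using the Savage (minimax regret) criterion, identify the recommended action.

A5

Column bests: State 1=410, State 2=-5, State 3=375, State 4=495, State 5=60.
A1 regrets: 315, 235, 740, 790, 465 → max 790
A2 regrets: 590, 180, 80, 0, 480 → max 590
A3 regrets: 500, 405, 640, 785, 550 → max 785
A4 regrets: 190, 0, 100, 660, 115 → max 660
A5 regrets: 0, 165, 0, 495, 0 → max 495
Smallest max regret = 495 → A5.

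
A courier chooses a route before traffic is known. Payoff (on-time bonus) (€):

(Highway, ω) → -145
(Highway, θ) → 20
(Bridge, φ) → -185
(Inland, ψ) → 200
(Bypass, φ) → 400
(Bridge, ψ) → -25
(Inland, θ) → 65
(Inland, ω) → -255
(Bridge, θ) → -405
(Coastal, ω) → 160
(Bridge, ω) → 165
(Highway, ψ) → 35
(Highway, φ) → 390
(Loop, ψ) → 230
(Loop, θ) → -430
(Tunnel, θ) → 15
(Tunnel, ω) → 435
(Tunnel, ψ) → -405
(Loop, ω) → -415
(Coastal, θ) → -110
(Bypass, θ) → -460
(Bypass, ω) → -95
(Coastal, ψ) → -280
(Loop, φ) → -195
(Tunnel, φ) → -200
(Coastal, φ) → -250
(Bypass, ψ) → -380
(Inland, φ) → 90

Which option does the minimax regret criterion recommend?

Column bests: θ=65, φ=400, ψ=230, ω=435.
Bridge regrets: 470, 585, 255, 270 → max 585
Loop regrets: 495, 595, 0, 850 → max 850
Highway regrets: 45, 10, 195, 580 → max 580
Inland regrets: 0, 310, 30, 690 → max 690
Tunnel regrets: 50, 600, 635, 0 → max 635
Bypass regrets: 525, 0, 610, 530 → max 610
Coastal regrets: 175, 650, 510, 275 → max 650
Smallest max regret = 580 → Highway.

Highway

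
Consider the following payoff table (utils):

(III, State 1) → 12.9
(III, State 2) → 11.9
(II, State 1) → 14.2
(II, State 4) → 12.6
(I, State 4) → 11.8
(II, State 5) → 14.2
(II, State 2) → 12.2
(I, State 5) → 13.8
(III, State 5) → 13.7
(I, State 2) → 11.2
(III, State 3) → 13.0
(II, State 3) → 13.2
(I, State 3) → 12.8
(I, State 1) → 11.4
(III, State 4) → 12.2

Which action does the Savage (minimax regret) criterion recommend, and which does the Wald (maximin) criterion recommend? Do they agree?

Column bests: State 1=14.2, State 2=12.2, State 3=13.2, State 4=12.6, State 5=14.2.
I regrets: 2.8, 1.0, 0.4, 0.8, 0.4 → max 2.8
II regrets: 0.0, 0.0, 0.0, 0.0, 0.0 → max 0.0
III regrets: 1.3, 0.3, 0.2, 0.4, 0.5 → max 1.3
Smallest max regret = 0.0 → II.
Row minima: I=11.2, II=12.2, III=11.9
Best worst-case = 12.2 → II.

minimax regret → II; maximin → II (agree)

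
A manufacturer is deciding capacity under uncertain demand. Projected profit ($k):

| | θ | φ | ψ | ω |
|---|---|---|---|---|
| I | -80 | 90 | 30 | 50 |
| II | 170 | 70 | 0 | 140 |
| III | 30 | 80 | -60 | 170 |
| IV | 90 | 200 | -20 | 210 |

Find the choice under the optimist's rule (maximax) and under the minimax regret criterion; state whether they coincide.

Row maxima: I=90, II=170, III=170, IV=210
Best best-case = 210 → IV.
Column bests: θ=170, φ=200, ψ=30, ω=210.
I regrets: 250, 110, 0, 160 → max 250
II regrets: 0, 130, 30, 70 → max 130
III regrets: 140, 120, 90, 40 → max 140
IV regrets: 80, 0, 50, 0 → max 80
Smallest max regret = 80 → IV.

maximax → IV; minimax regret → IV (agree)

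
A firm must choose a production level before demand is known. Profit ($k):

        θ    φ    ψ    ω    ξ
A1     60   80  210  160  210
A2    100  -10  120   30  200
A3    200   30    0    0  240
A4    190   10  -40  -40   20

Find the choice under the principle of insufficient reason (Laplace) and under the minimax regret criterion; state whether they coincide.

laplace → A1; minimax regret → A2 (disagree)

Row averages: A1=144, A2=88, A3=94, A4=28
Highest average = 144 → A1.
Column bests: θ=200, φ=80, ψ=210, ω=160, ξ=240.
A1 regrets: 140, 0, 0, 0, 30 → max 140
A2 regrets: 100, 90, 90, 130, 40 → max 130
A3 regrets: 0, 50, 210, 160, 0 → max 210
A4 regrets: 10, 70, 250, 200, 220 → max 250
Smallest max regret = 130 → A2.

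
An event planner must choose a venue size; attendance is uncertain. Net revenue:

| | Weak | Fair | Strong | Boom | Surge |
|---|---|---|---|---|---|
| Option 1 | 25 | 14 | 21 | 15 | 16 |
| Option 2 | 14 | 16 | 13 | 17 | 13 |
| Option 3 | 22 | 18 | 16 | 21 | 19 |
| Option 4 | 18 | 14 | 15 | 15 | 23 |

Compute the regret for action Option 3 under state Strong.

5

Best payoff under Strong is 21.
Regret = 21 − 16 = 5.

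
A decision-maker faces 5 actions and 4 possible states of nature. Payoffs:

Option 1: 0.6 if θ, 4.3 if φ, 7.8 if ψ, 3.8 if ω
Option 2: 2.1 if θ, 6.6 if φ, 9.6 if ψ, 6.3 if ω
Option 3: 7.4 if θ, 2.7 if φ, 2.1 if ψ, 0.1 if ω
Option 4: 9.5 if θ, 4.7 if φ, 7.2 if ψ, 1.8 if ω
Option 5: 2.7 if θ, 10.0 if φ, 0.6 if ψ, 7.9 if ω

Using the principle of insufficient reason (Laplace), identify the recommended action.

Row averages: Option 1=4.125, Option 2=6.15, Option 3=3.075, Option 4=5.8, Option 5=5.3
Highest average = 6.15 → Option 2.

Option 2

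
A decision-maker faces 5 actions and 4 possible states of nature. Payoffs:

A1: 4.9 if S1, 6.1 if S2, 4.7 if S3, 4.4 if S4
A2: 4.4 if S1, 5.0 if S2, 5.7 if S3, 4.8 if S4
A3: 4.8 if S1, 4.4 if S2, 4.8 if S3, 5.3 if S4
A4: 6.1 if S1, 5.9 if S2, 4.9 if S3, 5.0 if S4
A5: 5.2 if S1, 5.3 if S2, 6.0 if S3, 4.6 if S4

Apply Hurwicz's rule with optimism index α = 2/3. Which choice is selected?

A4

A1: 2/3·6.1 + 1/3·4.4 = 83/15
A2: 2/3·5.7 + 1/3·4.4 = 79/15
A3: 2/3·5.3 + 1/3·4.4 = 5
A4: 2/3·6.1 + 1/3·4.9 = 5.7
A5: 2/3·6.0 + 1/3·4.6 = 83/15
Highest Hurwicz score = 5.7 → A4.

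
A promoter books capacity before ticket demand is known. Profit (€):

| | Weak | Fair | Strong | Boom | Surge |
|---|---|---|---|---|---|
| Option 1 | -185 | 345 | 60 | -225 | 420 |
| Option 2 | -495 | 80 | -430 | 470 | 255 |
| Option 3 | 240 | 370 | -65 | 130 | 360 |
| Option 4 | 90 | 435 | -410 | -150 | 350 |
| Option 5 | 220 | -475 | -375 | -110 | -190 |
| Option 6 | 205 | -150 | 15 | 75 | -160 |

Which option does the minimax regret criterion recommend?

Option 3

Column bests: Weak=240, Fair=435, Strong=60, Boom=470, Surge=420.
Option 1 regrets: 425, 90, 0, 695, 0 → max 695
Option 2 regrets: 735, 355, 490, 0, 165 → max 735
Option 3 regrets: 0, 65, 125, 340, 60 → max 340
Option 4 regrets: 150, 0, 470, 620, 70 → max 620
Option 5 regrets: 20, 910, 435, 580, 610 → max 910
Option 6 regrets: 35, 585, 45, 395, 580 → max 585
Smallest max regret = 340 → Option 3.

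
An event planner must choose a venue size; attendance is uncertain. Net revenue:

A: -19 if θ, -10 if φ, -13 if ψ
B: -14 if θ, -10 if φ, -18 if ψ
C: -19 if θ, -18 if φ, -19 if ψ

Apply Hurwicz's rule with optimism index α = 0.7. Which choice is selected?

B

A: 0.7·(-10) + 0.3·(-19) = -12.7
B: 0.7·(-10) + 0.3·(-18) = -12.4
C: 0.7·(-18) + 0.3·(-19) = -18.3
Highest Hurwicz score = -12.4 → B.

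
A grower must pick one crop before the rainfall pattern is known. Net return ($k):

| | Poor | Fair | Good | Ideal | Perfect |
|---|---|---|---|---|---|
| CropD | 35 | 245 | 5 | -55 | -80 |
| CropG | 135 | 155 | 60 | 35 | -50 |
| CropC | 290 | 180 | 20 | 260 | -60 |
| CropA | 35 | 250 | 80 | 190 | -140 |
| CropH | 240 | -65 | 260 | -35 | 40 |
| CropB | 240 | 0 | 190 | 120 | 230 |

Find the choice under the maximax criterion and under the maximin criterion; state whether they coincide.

Row maxima: CropD=245, CropG=155, CropC=290, CropA=250, CropH=260, CropB=240
Best best-case = 290 → CropC.
Row minima: CropD=-80, CropG=-50, CropC=-60, CropA=-140, CropH=-65, CropB=0
Best worst-case = 0 → CropB.

maximax → CropC; maximin → CropB (disagree)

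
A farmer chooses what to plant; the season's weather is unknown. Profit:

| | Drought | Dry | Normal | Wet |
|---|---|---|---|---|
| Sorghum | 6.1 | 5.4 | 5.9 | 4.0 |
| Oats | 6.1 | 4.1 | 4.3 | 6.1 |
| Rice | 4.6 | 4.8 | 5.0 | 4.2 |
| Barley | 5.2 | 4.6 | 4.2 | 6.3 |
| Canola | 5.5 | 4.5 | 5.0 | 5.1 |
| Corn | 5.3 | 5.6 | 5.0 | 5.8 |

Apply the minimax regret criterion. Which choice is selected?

Column bests: Drought=6.1, Dry=5.6, Normal=5.9, Wet=6.3.
Sorghum regrets: 0.0, 0.2, 0.0, 2.3 → max 2.3
Oats regrets: 0.0, 1.5, 1.6, 0.2 → max 1.6
Rice regrets: 1.5, 0.8, 0.9, 2.1 → max 2.1
Barley regrets: 0.9, 1.0, 1.7, 0.0 → max 1.7
Canola regrets: 0.6, 1.1, 0.9, 1.2 → max 1.2
Corn regrets: 0.8, 0.0, 0.9, 0.5 → max 0.9
Smallest max regret = 0.9 → Corn.

Corn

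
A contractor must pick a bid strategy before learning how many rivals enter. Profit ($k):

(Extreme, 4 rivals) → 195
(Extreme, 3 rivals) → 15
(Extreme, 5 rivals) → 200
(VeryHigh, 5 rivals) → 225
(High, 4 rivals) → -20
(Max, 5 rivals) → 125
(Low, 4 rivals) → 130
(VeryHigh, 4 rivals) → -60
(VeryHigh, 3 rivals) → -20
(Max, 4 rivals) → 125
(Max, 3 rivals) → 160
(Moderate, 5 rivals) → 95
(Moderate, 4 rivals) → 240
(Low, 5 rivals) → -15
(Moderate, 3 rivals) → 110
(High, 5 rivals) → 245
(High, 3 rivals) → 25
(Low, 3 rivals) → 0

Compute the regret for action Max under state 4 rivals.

Best payoff under 4 rivals is 240.
Regret = 240 − 125 = 115.

115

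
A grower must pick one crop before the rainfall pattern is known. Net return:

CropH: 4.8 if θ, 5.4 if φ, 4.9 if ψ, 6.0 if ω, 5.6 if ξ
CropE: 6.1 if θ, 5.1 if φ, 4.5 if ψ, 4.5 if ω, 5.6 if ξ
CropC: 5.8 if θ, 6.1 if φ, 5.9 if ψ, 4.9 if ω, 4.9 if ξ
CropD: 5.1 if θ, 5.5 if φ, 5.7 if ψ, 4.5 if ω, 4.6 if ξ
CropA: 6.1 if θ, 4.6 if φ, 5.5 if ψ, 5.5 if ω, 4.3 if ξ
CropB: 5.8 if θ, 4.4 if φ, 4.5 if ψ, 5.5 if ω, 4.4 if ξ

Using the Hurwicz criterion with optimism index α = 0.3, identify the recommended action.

CropC

CropH: 0.3·6.0 + 0.7·4.8 = 5.16
CropE: 0.3·6.1 + 0.7·4.5 = 4.98
CropC: 0.3·6.1 + 0.7·4.9 = 5.26
CropD: 0.3·5.7 + 0.7·4.5 = 4.86
CropA: 0.3·6.1 + 0.7·4.3 = 4.84
CropB: 0.3·5.8 + 0.7·4.4 = 4.82
Highest Hurwicz score = 5.26 → CropC.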